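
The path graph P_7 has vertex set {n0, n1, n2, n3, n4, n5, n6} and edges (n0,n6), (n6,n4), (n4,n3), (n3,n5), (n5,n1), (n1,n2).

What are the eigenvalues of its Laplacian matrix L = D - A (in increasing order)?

The path graph P_n has Laplacian eigenvalues λ_k = 2 − 2cos(kπ/n), k = 0, 1, …, n−1. Here n = 7:
k=0: 2 − 2cos(0) = 0.0; k=1: 2 − 2cos(π/7) = 0.1981; k=2: 2 − 2cos(2π/7) = 0.753; k=3: 2 − 2cos(3π/7) = 1.555; k=4: 2 − 2cos(4π/7) = 2.445; k=5: 2 − 2cos(5π/7) = 3.247; k=6: 2 − 2cos(6π/7) = 3.8019.
Laplacian eigenvalues (increasing order): [0.0, 0.1981, 0.753, 1.555, 2.445, 3.247, 3.8019]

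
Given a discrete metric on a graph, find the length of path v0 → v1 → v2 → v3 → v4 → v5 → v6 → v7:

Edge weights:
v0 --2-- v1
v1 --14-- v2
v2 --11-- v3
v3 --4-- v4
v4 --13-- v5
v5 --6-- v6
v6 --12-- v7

Arc length = 2 + 14 + 11 + 4 + 13 + 6 + 12 = 62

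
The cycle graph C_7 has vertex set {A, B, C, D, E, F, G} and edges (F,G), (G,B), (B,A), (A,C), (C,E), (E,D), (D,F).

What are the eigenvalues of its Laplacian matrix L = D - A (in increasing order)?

The cycle graph C_n has Laplacian eigenvalues λ_k = 2 − 2cos(2πk/n), k = 0, 1, …, n−1. Here n = 7:
k=0: 2 − 2cos(0) = 0.0; k=1: 2 − 2cos(2π/7) = 0.753; k=2: 2 − 2cos(4π/7) = 2.445; k=3: 2 − 2cos(6π/7) = 3.8019; k=4: 2 − 2cos(8π/7) = 3.8019; k=5: 2 − 2cos(10π/7) = 2.445; k=6: 2 − 2cos(12π/7) = 0.753.
Laplacian eigenvalues (increasing order): [0.0, 0.753, 0.753, 2.445, 2.445, 3.8019, 3.8019]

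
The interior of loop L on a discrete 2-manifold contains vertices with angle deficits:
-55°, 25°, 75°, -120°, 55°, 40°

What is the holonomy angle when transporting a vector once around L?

Holonomy = total enclosed curvature = (-55°) + 25° + 75° + (-120°) + 55° + 40° = 20°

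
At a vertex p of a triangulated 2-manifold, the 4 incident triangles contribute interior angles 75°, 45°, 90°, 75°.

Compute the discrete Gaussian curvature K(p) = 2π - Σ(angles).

Sum of angles = 285°. K = 360° - 285° = 75° = 5π/12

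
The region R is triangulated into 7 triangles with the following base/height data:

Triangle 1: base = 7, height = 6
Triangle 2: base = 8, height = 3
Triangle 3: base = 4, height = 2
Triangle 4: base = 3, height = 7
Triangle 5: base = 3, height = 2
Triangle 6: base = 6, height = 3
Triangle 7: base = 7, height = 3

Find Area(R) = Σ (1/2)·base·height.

(1/2)×7×6 + (1/2)×8×3 + (1/2)×4×2 + (1/2)×3×7 + (1/2)×3×2 + (1/2)×6×3 + (1/2)×7×3 = 70.0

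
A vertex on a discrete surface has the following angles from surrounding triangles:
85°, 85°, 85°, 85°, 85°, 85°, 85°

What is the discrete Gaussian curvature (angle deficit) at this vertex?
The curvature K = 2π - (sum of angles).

Sum of angles = 595°. K = 360° - 595° = -235°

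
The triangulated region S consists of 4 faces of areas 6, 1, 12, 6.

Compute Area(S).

6 + 1 + 12 + 6 = 25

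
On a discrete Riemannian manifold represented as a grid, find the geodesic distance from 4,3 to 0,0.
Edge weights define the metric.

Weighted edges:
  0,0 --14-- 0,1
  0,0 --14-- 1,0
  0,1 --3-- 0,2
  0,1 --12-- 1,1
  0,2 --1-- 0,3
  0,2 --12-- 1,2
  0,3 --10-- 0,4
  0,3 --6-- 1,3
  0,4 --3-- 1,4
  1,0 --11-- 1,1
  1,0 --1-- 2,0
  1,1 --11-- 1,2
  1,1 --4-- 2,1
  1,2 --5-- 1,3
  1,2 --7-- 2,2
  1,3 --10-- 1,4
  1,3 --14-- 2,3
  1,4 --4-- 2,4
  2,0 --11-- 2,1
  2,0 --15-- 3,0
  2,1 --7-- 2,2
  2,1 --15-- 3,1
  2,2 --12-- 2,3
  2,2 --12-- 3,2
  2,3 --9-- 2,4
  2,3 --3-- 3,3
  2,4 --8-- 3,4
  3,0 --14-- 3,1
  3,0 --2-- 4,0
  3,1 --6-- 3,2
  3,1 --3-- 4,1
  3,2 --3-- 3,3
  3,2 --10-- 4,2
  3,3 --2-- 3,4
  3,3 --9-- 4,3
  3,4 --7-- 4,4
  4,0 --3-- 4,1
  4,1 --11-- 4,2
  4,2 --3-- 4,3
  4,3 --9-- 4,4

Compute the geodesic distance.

Shortest path: 4,3 → 4,2 → 4,1 → 4,0 → 3,0 → 2,0 → 1,0 → 0,0, total weight = 49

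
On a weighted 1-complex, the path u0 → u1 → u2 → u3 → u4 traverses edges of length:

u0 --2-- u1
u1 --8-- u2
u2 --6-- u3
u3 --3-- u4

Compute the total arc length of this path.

Arc length = 2 + 8 + 6 + 3 = 19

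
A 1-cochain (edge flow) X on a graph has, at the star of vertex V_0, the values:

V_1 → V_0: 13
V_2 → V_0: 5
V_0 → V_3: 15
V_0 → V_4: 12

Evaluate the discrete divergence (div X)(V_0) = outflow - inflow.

Divergence = sum of outgoing flows = (-13) + (-5) + 15 + 12 = 9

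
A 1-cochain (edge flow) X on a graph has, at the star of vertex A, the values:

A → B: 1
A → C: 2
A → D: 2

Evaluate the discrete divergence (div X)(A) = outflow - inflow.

Divergence = sum of outgoing flows = 1 + 2 + 2 = 5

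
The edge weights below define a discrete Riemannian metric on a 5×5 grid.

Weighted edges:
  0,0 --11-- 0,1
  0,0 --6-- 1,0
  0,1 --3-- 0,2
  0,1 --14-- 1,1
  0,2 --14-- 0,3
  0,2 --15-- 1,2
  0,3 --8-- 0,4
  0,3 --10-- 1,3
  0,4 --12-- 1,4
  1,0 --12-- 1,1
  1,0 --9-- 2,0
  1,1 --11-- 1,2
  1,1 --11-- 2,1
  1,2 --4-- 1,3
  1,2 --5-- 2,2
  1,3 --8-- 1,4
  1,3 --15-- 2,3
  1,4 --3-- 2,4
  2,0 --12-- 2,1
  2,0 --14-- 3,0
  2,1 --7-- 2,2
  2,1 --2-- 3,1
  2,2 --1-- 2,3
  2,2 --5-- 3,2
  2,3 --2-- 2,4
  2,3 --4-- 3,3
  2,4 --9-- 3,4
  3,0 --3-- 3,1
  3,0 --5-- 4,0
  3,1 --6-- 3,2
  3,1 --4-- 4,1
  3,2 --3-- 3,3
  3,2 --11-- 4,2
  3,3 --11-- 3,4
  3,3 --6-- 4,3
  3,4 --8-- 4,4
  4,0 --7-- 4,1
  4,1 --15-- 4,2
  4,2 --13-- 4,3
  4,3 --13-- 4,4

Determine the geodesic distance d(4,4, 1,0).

Shortest path: 4,4 → 3,4 → 2,4 → 2,3 → 2,2 → 1,2 → 1,1 → 1,0, total weight = 48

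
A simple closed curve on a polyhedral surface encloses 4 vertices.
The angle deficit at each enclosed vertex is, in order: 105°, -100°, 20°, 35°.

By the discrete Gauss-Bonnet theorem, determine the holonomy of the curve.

Holonomy = total enclosed curvature = 105° + (-100°) + 20° + 35° = 60°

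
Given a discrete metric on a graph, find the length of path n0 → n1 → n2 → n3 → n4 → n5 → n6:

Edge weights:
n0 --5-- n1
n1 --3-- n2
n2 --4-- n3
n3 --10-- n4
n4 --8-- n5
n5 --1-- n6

Arc length = 5 + 3 + 4 + 10 + 8 + 1 = 31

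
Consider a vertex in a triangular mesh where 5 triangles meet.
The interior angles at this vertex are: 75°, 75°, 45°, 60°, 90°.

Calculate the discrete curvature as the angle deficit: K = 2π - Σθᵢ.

Sum of angles = 345°. K = 360° - 345° = 15° = π/12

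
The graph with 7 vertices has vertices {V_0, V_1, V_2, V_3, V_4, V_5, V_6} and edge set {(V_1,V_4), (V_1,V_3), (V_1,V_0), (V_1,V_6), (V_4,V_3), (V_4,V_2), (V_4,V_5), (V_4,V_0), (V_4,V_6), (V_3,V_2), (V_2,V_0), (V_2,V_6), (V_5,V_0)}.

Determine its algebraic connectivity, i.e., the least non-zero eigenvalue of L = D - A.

Degrees: deg(V_0) = 4, deg(V_1) = 4, deg(V_2) = 4, deg(V_3) = 3, deg(V_4) = 6, deg(V_5) = 2, deg(V_6) = 3.
L = D − A with rows/columns ordered (V_0, V_1, V_2, V_3, V_4, V_5, V_6):
  [ 4, -1, -1,  0, -1, -1,  0]
  [-1,  4,  0, -1, -1,  0, -1]
  [-1,  0,  4, -1, -1,  0, -1]
  [ 0, -1, -1,  3, -1,  0,  0]
  [-1, -1, -1, -1,  6, -1, -1]
  [-1,  0,  0,  0, -1,  2,  0]
  [ 0, -1, -1,  0, -1,  0,  3]
Characteristic polynomial: det(λI − L) = λ(λ² − 8λ + 11)(λ − 3)(λ − 4)²(λ − 7).
Roots: λ = 0; (λ² − 8λ + 11) = 0 ⇒ λ = 4 ± √5 ≈ 1.7639, 6.2361; (λ − 3) = 0 ⇒ λ = 3; (λ − 4) = 0 ⇒ λ = 4 (multiplicity 2); (λ − 7) = 0 ⇒ λ = 7.
(Check: the roots sum (with multiplicity) to 26, matching trace L = Σdeg = 2·13 = 26.)
Laplacian eigenvalues: [0.0, 1.7639, 3.0, 4.0, 4.0, 6.2361, 7.0]. Algebraic connectivity (smallest non-zero eigenvalue) = 1.7639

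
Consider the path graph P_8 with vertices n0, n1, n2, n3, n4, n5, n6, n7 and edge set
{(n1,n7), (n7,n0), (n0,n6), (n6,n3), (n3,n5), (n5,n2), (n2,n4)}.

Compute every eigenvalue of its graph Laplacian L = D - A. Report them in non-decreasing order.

The path graph P_n has Laplacian eigenvalues λ_k = 2 − 2cos(kπ/n), k = 0, 1, …, n−1. Here n = 8:
k=0: 2 − 2cos(0) = 0.0; k=1: 2 − 2cos(π/8) = 0.1522; k=2: 2 − 2cos(π/4) = 0.5858; k=3: 2 − 2cos(3π/8) = 1.2346; k=4: 2 − 2cos(π/2) = 2.0; k=5: 2 − 2cos(5π/8) = 2.7654; k=6: 2 − 2cos(3π/4) = 3.4142; k=7: 2 − 2cos(7π/8) = 3.8478.
Laplacian eigenvalues (increasing order): [0.0, 0.1522, 0.5858, 1.2346, 2.0, 2.7654, 3.4142, 3.8478]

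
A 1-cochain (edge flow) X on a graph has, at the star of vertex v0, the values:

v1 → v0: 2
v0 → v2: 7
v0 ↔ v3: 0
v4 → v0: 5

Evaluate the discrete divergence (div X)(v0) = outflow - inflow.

Divergence = sum of outgoing flows = (-2) + 7 + 0 + (-5) = 0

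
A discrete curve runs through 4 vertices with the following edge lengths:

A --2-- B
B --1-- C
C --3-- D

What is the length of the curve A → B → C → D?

Arc length = 2 + 1 + 3 = 6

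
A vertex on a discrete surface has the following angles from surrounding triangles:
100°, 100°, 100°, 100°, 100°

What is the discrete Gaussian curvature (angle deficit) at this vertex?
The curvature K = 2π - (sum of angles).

Sum of angles = 500°. K = 360° - 500° = -140°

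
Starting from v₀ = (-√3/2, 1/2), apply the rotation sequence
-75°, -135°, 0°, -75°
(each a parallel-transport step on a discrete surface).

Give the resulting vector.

Total rotation: (-75°) + (-135°) + 0° + (-75°) = -285° ≡ 75° (mod 360°). Final vector: (-0.7071, -0.7071)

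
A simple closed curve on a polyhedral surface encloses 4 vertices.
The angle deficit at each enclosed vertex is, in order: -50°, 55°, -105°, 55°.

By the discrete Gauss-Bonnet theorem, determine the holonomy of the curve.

Holonomy = total enclosed curvature = (-50°) + 55° + (-105°) + 55° = -45°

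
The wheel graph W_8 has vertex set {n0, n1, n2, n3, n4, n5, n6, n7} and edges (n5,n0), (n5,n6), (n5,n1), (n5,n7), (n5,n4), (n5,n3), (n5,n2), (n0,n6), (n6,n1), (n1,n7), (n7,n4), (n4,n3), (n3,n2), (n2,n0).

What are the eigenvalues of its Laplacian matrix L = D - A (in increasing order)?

The wheel W_8 is the join K_1 ∨ C_7 (a hub joined to every vertex of a cycle of length 7). For a join G ∨ H (G on p vertices, H on q vertices) the Laplacian spectrum is 0, p+q, the eigenvalues of L(G) other than one 0 each shifted by +q, and the eigenvalues of L(H) other than one 0 each shifted by +p. With G = K_1 (p = 1, nothing left after dropping its 0) and H = C_7 (q = 7, eigenvalues 2 − 2cos(2πk/7), k = 0, …, 6; drop k = 0), the spectrum of W_8 is 0, 8, and 1 + (2 − 2cos(2πk/7)) = 3 − 2cos(2πk/7) for k = 1, …, 6:
k=1: 3 − 2cos(2π/7) = 1.753; k=2: 3 − 2cos(4π/7) = 3.445; k=3: 3 − 2cos(6π/7) = 4.8019; k=4: 3 − 2cos(8π/7) = 4.8019; k=5: 3 − 2cos(10π/7) = 3.445; k=6: 3 − 2cos(12π/7) = 1.753.
Laplacian eigenvalues (increasing order): [0.0, 1.753, 1.753, 3.445, 3.445, 4.8019, 4.8019, 8.0]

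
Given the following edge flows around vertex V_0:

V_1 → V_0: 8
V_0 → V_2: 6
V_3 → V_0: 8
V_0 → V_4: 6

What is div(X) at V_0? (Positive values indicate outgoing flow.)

Divergence = sum of outgoing flows = (-8) + 6 + (-8) + 6 = -4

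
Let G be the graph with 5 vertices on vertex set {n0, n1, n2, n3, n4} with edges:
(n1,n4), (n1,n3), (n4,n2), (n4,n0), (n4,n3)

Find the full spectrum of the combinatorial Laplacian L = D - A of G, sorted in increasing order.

Degrees: deg(n0) = 1, deg(n1) = 2, deg(n2) = 1, deg(n3) = 2, deg(n4) = 4.
L = D − A with rows/columns ordered (n0, n1, n2, n3, n4):
  [ 1,  0,  0,  0, -1]
  [ 0,  2,  0, -1, -1]
  [ 0,  0,  1,  0, -1]
  [ 0, -1,  0,  2, -1]
  [-1, -1, -1, -1,  4]
Characteristic polynomial: det(λI − L) = λ(λ − 1)²(λ − 3)(λ − 5).
Roots: λ = 0; (λ − 1) = 0 ⇒ λ = 1 (multiplicity 2); (λ − 3) = 0 ⇒ λ = 3; (λ − 5) = 0 ⇒ λ = 5.
(Check: the roots sum (with multiplicity) to 10, matching trace L = Σdeg = 2·5 = 10.)
Laplacian eigenvalues (increasing order): [0.0, 1.0, 1.0, 3.0, 5.0]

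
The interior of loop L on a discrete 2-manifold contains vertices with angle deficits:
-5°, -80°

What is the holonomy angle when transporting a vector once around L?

Holonomy = total enclosed curvature = (-5°) + (-80°) = -85°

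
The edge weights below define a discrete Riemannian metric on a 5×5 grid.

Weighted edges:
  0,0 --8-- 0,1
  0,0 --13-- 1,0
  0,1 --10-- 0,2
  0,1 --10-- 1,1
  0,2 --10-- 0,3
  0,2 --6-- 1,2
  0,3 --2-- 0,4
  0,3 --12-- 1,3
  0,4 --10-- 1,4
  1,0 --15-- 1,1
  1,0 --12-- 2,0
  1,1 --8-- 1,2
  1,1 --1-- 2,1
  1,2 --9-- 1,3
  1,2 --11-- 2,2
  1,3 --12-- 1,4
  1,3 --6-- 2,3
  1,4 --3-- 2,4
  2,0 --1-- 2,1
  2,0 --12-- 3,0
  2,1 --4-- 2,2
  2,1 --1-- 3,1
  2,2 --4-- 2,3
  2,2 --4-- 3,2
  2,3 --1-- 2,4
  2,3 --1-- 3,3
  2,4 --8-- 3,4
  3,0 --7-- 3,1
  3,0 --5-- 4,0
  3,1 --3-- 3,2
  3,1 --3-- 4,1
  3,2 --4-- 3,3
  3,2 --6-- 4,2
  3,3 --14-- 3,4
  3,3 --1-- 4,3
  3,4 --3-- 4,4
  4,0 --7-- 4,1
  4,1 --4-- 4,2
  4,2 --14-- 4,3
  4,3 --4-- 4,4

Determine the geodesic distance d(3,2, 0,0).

Shortest path: 3,2 → 3,1 → 2,1 → 1,1 → 0,1 → 0,0, total weight = 23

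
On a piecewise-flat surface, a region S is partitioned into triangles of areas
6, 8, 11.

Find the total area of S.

6 + 8 + 11 = 25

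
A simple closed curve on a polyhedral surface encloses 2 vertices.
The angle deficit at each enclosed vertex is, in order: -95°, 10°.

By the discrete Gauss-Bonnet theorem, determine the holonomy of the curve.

Holonomy = total enclosed curvature = (-95°) + 10° = -85°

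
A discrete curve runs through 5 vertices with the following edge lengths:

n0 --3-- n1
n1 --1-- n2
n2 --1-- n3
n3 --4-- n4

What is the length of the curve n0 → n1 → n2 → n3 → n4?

Arc length = 3 + 1 + 1 + 4 = 9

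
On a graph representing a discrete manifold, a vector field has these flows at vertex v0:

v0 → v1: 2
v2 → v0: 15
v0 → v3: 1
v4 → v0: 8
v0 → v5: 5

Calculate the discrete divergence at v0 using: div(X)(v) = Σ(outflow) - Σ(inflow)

Divergence = sum of outgoing flows = 2 + (-15) + 1 + (-8) + 5 = -15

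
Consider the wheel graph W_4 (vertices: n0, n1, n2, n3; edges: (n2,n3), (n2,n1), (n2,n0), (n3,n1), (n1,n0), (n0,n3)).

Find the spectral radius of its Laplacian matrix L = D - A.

The wheel W_4 is the join K_1 ∨ C_3 (a hub joined to every vertex of a cycle of length 3). For a join G ∨ H (G on p vertices, H on q vertices) the Laplacian spectrum is 0, p+q, the eigenvalues of L(G) other than one 0 each shifted by +q, and the eigenvalues of L(H) other than one 0 each shifted by +p. With G = K_1 (p = 1, nothing left after dropping its 0) and H = C_3 (q = 3, eigenvalues 2 − 2cos(2πk/3), k = 0, …, 2; drop k = 0), the spectrum of W_4 is 0, 4, and 1 + (2 − 2cos(2πk/3)) = 3 − 2cos(2πk/3) for k = 1, …, 2:
k=1: 3 − 2cos(2π/3) = 4.0; k=2: 3 − 2cos(4π/3) = 4.0.
Laplacian eigenvalues: [0.0, 4.0, 4.0, 4.0]. Largest eigenvalue (spectral radius) = 4.0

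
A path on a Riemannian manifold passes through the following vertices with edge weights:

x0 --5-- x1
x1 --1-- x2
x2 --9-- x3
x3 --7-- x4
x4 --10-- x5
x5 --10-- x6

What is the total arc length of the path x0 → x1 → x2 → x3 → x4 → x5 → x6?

Arc length = 5 + 1 + 9 + 7 + 10 + 10 = 42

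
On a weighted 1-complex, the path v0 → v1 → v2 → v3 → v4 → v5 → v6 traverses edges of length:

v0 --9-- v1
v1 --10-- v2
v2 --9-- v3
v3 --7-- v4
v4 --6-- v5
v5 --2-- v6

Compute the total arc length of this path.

Arc length = 9 + 10 + 9 + 7 + 6 + 2 = 43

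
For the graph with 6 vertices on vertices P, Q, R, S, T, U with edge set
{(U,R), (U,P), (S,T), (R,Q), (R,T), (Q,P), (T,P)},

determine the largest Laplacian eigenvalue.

Degrees: deg(P) = 3, deg(Q) = 2, deg(R) = 3, deg(S) = 1, deg(T) = 3, deg(U) = 2.
L = D − A with rows/columns ordered (P, Q, R, S, T, U):
  [ 3, -1,  0,  0, -1, -1]
  [-1,  2, -1,  0,  0,  0]
  [ 0, -1,  3,  0, -1, -1]
  [ 0,  0,  0,  1, -1,  0]
  [-1,  0, -1, -1,  3,  0]
  [-1,  0, -1,  0,  0,  2]
Characteristic polynomial: det(λI − L) = λ(λ² − 6λ + 4)(λ − 2)(λ − 3)².
Roots: λ = 0; (λ² − 6λ + 4) = 0 ⇒ λ = 3 ± √5 ≈ 0.7639, 5.2361; (λ − 2) = 0 ⇒ λ = 2; (λ − 3) = 0 ⇒ λ = 3 (multiplicity 2).
(Check: the roots sum (with multiplicity) to 14, matching trace L = Σdeg = 2·7 = 14.)
Laplacian eigenvalues: [0.0, 0.7639, 2.0, 3.0, 3.0, 5.2361]. Largest eigenvalue (spectral radius) = 5.2361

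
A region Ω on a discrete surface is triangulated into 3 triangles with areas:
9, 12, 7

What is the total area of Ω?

9 + 12 + 7 = 28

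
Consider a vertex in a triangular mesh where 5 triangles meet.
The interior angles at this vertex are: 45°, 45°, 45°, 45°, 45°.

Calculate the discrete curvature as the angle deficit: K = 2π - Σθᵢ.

Sum of angles = 225°. K = 360° - 225° = 135° = 3π/4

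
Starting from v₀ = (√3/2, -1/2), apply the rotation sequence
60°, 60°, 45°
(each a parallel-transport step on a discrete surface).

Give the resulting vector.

Total rotation: 60° + 60° + 45° = 165°. Final vector: (-0.7071, 0.7071)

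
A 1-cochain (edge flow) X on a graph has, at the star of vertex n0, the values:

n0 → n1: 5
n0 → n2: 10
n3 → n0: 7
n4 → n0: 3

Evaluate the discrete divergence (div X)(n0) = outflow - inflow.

Divergence = sum of outgoing flows = 5 + 10 + (-7) + (-3) = 5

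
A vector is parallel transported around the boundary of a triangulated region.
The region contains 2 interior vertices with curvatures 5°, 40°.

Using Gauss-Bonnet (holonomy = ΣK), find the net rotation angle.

Holonomy = total enclosed curvature = 5° + 40° = 45°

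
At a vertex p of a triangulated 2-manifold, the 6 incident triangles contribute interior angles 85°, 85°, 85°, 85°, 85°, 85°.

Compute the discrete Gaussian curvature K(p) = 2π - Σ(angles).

Sum of angles = 510°. K = 360° - 510° = -150°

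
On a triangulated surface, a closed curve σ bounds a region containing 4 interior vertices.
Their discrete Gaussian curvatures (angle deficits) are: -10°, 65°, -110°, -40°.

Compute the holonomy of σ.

Holonomy = total enclosed curvature = (-10°) + 65° + (-110°) + (-40°) = -95°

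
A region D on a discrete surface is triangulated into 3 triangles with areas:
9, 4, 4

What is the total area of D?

9 + 4 + 4 = 17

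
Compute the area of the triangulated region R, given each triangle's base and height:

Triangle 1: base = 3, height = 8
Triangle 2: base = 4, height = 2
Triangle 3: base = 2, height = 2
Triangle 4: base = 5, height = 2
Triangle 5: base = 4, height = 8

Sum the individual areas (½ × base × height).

(1/2)×3×8 + (1/2)×4×2 + (1/2)×2×2 + (1/2)×5×2 + (1/2)×4×8 = 39.0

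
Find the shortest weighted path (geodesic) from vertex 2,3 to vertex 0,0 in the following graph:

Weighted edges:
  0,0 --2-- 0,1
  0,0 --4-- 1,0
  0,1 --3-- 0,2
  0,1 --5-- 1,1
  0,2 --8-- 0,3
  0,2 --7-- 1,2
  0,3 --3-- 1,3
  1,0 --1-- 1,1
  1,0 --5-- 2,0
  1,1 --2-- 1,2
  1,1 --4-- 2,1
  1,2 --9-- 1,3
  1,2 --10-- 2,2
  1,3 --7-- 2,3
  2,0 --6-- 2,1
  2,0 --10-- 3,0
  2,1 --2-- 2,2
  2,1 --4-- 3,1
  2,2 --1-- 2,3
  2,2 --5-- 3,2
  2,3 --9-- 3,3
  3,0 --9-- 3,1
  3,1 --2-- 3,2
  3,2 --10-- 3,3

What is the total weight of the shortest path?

Shortest path: 2,3 → 2,2 → 2,1 → 1,1 → 1,0 → 0,0, total weight = 12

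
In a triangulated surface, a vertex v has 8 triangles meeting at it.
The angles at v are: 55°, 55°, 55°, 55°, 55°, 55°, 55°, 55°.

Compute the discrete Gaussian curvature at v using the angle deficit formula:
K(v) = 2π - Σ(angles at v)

Sum of angles = 440°. K = 360° - 440° = -80°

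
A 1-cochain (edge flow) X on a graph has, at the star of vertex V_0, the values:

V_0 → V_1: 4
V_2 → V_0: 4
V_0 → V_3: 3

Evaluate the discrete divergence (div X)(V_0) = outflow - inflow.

Divergence = sum of outgoing flows = 4 + (-4) + 3 = 3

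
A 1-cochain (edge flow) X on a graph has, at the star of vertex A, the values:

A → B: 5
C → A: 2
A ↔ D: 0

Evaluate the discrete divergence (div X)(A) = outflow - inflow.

Divergence = sum of outgoing flows = 5 + (-2) + 0 = 3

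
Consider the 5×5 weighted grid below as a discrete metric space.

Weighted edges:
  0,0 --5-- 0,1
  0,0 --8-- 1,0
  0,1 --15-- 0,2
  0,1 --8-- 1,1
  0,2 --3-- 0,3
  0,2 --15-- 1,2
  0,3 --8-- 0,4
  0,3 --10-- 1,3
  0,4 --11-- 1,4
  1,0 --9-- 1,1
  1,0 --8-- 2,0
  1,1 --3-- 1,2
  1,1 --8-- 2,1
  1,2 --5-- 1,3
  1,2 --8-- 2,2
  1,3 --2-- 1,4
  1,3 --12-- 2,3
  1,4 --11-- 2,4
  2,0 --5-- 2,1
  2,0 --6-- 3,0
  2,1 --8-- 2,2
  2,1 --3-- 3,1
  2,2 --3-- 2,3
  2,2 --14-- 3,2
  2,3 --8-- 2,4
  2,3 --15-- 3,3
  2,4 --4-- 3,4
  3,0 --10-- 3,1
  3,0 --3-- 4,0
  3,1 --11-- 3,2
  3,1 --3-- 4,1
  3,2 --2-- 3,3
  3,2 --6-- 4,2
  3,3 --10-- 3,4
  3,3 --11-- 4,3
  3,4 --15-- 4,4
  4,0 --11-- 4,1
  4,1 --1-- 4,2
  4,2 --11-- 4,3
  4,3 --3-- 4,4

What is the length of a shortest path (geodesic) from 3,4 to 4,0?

Shortest path: 3,4 → 3,3 → 3,2 → 4,2 → 4,1 → 4,0, total weight = 30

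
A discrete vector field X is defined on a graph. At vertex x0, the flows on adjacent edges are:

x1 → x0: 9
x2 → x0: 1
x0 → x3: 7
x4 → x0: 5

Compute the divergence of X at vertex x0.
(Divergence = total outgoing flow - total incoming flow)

Divergence = sum of outgoing flows = (-9) + (-1) + 7 + (-5) = -8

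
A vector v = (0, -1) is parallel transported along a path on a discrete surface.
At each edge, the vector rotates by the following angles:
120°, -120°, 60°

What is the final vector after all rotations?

Total rotation: 120° + (-120°) + 60° = 60°. Final vector: (0.8660, -0.5000)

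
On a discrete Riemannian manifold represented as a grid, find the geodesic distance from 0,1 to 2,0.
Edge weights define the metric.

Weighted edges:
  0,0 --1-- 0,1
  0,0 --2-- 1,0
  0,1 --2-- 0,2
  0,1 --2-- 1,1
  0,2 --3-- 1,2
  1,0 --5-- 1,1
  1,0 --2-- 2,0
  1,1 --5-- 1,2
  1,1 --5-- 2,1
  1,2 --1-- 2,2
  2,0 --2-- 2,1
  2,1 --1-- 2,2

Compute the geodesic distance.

Shortest path: 0,1 → 0,0 → 1,0 → 2,0, total weight = 5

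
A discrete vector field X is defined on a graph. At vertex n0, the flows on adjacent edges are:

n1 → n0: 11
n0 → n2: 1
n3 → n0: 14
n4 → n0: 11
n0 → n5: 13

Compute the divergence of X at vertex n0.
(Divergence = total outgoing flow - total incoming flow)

Divergence = sum of outgoing flows = (-11) + 1 + (-14) + (-11) + 13 = -22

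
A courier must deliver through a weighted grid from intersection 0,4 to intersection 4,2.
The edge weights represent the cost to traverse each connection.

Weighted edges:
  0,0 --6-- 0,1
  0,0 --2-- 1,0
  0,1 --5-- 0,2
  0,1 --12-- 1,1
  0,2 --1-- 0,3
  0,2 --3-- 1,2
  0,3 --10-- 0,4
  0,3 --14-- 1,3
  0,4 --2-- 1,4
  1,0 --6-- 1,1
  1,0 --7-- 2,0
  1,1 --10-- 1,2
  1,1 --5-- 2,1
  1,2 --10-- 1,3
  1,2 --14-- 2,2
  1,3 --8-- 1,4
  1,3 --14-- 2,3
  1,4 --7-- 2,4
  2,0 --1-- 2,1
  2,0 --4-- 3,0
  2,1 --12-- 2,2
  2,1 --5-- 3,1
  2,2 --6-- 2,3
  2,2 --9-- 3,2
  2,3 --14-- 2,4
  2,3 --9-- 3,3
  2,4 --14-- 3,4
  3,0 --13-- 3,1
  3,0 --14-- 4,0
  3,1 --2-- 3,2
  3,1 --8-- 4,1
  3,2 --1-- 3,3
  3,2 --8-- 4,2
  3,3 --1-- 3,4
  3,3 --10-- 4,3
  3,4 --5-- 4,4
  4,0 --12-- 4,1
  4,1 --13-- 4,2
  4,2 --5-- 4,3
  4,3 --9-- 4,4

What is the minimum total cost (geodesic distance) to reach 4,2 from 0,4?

Shortest path: 0,4 → 1,4 → 2,4 → 3,4 → 3,3 → 3,2 → 4,2, total weight = 33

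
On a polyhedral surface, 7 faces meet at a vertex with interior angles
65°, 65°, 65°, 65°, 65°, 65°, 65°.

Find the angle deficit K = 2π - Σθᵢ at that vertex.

Sum of angles = 455°. K = 360° - 455° = -95° = -19π/36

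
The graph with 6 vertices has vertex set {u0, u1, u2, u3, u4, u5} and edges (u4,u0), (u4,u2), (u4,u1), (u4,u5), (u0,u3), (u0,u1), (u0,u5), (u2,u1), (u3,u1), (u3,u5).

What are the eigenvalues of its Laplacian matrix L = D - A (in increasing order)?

Degrees: deg(u0) = 4, deg(u1) = 4, deg(u2) = 2, deg(u3) = 3, deg(u4) = 4, deg(u5) = 3.
L = D − A with rows/columns ordered (u0, u1, u2, u3, u4, u5):
  [ 4, -1,  0, -1, -1, -1]
  [-1,  4, -1, -1, -1,  0]
  [ 0, -1,  2,  0, -1,  0]
  [-1, -1,  0,  3,  0, -1]
  [-1, -1, -1,  0,  4, -1]
  [-1,  0,  0, -1, -1,  3]
Characteristic polynomial: det(λI − L) = λ(λ² − 7λ + 9)(λ² − 9λ + 19)(λ − 4).
Roots: λ = 0; (λ² − 7λ + 9) = 0 ⇒ λ = (7 ± √13)/2 ≈ 1.6972, 5.3028; (λ² − 9λ + 19) = 0 ⇒ λ = (9 ± √5)/2 ≈ 3.382, 5.618; (λ − 4) = 0 ⇒ λ = 4.
(Check: the roots sum (with multiplicity) to 20, matching trace L = Σdeg = 2·10 = 20.)
Laplacian eigenvalues (increasing order): [0.0, 1.6972, 3.382, 4.0, 5.3028, 5.618]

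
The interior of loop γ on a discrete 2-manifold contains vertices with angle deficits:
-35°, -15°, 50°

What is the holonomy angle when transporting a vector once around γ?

Holonomy = total enclosed curvature = (-35°) + (-15°) + 50° = 0°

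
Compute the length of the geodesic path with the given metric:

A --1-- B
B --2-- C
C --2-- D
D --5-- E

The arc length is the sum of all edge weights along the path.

Arc length = 1 + 2 + 2 + 5 = 10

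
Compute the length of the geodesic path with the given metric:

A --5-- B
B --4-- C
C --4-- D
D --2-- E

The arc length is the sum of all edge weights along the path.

Arc length = 5 + 4 + 4 + 2 = 15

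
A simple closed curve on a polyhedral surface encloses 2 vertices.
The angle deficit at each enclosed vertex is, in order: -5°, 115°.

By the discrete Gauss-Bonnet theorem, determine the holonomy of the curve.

Holonomy = total enclosed curvature = (-5°) + 115° = 110°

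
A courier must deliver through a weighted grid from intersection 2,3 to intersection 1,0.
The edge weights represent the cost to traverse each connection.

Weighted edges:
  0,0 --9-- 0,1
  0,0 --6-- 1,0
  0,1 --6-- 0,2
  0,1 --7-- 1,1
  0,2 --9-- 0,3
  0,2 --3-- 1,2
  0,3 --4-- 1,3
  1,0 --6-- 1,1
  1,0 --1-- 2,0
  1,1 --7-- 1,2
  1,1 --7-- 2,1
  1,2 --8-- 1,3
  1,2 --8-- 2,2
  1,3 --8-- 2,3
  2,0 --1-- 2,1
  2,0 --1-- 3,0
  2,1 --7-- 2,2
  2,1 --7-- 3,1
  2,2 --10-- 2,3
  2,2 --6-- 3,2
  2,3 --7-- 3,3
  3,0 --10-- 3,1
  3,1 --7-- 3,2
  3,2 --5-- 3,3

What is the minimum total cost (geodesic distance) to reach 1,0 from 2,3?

Shortest path: 2,3 → 2,2 → 2,1 → 2,0 → 1,0, total weight = 19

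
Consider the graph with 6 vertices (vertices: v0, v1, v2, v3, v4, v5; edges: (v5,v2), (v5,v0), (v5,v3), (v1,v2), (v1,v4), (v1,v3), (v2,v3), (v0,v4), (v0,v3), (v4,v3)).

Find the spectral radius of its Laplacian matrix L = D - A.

Degrees: deg(v0) = 3, deg(v1) = 3, deg(v2) = 3, deg(v3) = 5, deg(v4) = 3, deg(v5) = 3.
L = D − A with rows/columns ordered (v0, v1, v2, v3, v4, v5):
  [ 3,  0,  0, -1, -1, -1]
  [ 0,  3, -1, -1, -1,  0]
  [ 0, -1,  3, -1,  0, -1]
  [-1, -1, -1,  5, -1, -1]
  [-1, -1,  0, -1,  3,  0]
  [-1,  0, -1, -1,  0,  3]
Characteristic polynomial: det(λI − L) = λ(λ² − 7λ + 11)²(λ − 6).
Roots: λ = 0; (λ² − 7λ + 11) = 0 ⇒ λ = (7 ± √5)/2 ≈ 2.382, 4.618 (multiplicity 2); (λ − 6) = 0 ⇒ λ = 6.
(Check: the roots sum (with multiplicity) to 20, matching trace L = Σdeg = 2·10 = 20.)
Laplacian eigenvalues: [0.0, 2.382, 2.382, 4.618, 4.618, 6.0]. Largest eigenvalue (spectral radius) = 6.0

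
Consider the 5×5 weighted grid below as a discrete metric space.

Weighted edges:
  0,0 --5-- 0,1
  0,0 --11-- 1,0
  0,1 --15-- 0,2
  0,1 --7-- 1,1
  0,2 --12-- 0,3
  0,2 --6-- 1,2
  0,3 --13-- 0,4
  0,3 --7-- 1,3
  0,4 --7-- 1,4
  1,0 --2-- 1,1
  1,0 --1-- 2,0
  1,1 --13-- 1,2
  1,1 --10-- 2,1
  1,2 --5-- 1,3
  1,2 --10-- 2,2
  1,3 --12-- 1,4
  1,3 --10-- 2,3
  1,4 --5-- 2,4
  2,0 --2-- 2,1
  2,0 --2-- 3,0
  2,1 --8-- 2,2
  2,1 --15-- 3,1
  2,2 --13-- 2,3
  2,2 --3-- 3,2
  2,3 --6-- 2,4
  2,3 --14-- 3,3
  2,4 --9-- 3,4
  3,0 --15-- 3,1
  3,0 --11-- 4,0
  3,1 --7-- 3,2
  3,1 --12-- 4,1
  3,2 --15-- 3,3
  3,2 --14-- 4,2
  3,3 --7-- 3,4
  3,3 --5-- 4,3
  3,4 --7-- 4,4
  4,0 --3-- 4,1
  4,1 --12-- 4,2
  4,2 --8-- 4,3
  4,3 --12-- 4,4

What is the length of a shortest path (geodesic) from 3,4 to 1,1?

Shortest path: 3,4 → 3,3 → 3,2 → 2,2 → 2,1 → 2,0 → 1,0 → 1,1, total weight = 38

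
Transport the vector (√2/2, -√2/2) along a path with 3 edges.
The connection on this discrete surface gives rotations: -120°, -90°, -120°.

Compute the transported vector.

Total rotation: (-120°) + (-90°) + (-120°) = -330° ≡ 30° (mod 360°). Final vector: (0.9659, -0.2588)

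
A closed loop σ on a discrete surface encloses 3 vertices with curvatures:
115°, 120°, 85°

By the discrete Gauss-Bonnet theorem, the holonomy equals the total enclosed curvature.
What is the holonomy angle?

Holonomy = total enclosed curvature = 115° + 120° + 85° = 320°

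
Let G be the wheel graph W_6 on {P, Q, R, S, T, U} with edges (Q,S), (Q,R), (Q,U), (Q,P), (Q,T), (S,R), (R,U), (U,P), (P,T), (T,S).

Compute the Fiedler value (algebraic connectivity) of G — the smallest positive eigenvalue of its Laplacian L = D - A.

The wheel W_6 is the join K_1 ∨ C_5 (a hub joined to every vertex of a cycle of length 5). For a join G ∨ H (G on p vertices, H on q vertices) the Laplacian spectrum is 0, p+q, the eigenvalues of L(G) other than one 0 each shifted by +q, and the eigenvalues of L(H) other than one 0 each shifted by +p. With G = K_1 (p = 1, nothing left after dropping its 0) and H = C_5 (q = 5, eigenvalues 2 − 2cos(2πk/5), k = 0, …, 4; drop k = 0), the spectrum of W_6 is 0, 6, and 1 + (2 − 2cos(2πk/5)) = 3 − 2cos(2πk/5) for k = 1, …, 4:
k=1: 3 − 2cos(2π/5) = 2.382; k=2: 3 − 2cos(4π/5) = 4.618; k=3: 3 − 2cos(6π/5) = 4.618; k=4: 3 − 2cos(8π/5) = 2.382.
Laplacian eigenvalues: [0.0, 2.382, 2.382, 4.618, 4.618, 6.0]. Algebraic connectivity (smallest non-zero eigenvalue) = 2.382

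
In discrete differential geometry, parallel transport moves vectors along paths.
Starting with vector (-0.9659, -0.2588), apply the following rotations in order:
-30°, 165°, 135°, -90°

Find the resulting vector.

Total rotation: (-30°) + 165° + 135° + (-90°) = 180°. Final vector: (0.9659, 0.2588)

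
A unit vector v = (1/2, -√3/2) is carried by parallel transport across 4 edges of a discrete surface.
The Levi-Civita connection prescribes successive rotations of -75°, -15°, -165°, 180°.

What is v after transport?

Total rotation: (-75°) + (-15°) + (-165°) + 180° = -75°. Final vector: (-0.7071, -0.7071)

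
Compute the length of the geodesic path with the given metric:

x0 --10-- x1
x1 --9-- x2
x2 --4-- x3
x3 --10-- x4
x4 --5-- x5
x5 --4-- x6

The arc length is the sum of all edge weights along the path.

Arc length = 10 + 9 + 4 + 10 + 5 + 4 = 42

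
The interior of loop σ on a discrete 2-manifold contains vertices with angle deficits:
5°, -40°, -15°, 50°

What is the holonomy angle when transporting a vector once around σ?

Holonomy = total enclosed curvature = 5° + (-40°) + (-15°) + 50° = 0°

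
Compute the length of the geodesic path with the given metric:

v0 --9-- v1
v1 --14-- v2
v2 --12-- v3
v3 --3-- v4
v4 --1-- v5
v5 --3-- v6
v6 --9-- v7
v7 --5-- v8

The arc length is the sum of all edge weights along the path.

Arc length = 9 + 14 + 12 + 3 + 1 + 3 + 9 + 5 = 56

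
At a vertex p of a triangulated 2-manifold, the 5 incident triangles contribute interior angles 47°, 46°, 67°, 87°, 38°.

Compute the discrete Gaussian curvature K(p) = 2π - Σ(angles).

Sum of angles = 285°. K = 360° - 285° = 75° = 5π/12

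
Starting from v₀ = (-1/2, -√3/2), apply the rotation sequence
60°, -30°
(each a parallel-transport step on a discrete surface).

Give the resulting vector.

Total rotation: 60° + (-30°) = 30°. Final vector: (0, -1)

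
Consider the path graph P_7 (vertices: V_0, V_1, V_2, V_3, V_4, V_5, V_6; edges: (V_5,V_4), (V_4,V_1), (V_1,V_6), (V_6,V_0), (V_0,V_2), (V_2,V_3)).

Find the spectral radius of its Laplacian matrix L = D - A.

The path graph P_n has Laplacian eigenvalues λ_k = 2 − 2cos(kπ/n), k = 0, 1, …, n−1. Here n = 7:
k=0: 2 − 2cos(0) = 0.0; k=1: 2 − 2cos(π/7) = 0.1981; k=2: 2 − 2cos(2π/7) = 0.753; k=3: 2 − 2cos(3π/7) = 1.555; k=4: 2 − 2cos(4π/7) = 2.445; k=5: 2 − 2cos(5π/7) = 3.247; k=6: 2 − 2cos(6π/7) = 3.8019.
Laplacian eigenvalues: [0.0, 0.1981, 0.753, 1.555, 2.445, 3.247, 3.8019]. Largest eigenvalue (spectral radius) = 3.8019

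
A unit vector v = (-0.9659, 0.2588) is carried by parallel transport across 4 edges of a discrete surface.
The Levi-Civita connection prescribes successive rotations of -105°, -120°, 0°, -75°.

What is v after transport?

Total rotation: (-105°) + (-120°) + 0° + (-75°) = -300° ≡ 60° (mod 360°). Final vector: (-0.7071, -0.7071)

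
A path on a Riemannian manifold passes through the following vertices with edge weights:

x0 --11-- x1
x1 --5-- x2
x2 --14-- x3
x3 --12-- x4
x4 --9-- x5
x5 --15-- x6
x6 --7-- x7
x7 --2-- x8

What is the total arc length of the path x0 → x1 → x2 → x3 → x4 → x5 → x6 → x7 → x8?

Arc length = 11 + 5 + 14 + 12 + 9 + 15 + 7 + 2 = 75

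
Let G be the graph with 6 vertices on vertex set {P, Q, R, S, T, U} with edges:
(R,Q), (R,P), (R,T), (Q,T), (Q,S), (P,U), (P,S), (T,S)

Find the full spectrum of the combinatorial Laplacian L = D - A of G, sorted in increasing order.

Degrees: deg(P) = 3, deg(Q) = 3, deg(R) = 3, deg(S) = 3, deg(T) = 3, deg(U) = 1.
L = D − A with rows/columns ordered (P, Q, R, S, T, U):
  [ 3,  0, -1, -1,  0, -1]
  [ 0,  3, -1, -1, -1,  0]
  [-1, -1,  3,  0, -1,  0]
  [-1, -1,  0,  3, -1,  0]
  [ 0, -1, -1, -1,  3,  0]
  [-1,  0,  0,  0,  0,  1]
Characteristic polynomial: det(λI − L) = λ(λ² − 6λ + 4)(λ − 3)²(λ − 4).
Roots: λ = 0; (λ² − 6λ + 4) = 0 ⇒ λ = 3 ± √5 ≈ 0.7639, 5.2361; (λ − 3) = 0 ⇒ λ = 3 (multiplicity 2); (λ − 4) = 0 ⇒ λ = 4.
(Check: the roots sum (with multiplicity) to 16, matching trace L = Σdeg = 2·8 = 16.)
Laplacian eigenvalues (increasing order): [0.0, 0.7639, 3.0, 3.0, 4.0, 5.2361]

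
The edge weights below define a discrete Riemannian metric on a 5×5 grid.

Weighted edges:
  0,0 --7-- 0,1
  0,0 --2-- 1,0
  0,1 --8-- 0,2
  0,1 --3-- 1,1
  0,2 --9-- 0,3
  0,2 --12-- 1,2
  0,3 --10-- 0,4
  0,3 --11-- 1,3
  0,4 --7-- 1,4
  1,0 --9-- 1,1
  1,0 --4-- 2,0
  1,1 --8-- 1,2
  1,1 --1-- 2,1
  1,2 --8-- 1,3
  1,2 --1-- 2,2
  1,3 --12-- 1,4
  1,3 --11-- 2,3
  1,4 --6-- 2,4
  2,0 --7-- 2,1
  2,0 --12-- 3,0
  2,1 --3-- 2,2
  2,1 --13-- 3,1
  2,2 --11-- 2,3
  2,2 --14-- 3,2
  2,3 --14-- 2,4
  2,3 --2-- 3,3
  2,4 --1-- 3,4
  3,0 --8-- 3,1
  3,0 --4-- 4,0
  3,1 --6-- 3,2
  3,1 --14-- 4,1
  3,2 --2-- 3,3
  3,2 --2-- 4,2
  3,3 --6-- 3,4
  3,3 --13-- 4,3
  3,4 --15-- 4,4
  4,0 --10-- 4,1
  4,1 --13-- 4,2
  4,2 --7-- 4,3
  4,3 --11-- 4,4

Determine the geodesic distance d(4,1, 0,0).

Shortest path: 4,1 → 4,0 → 3,0 → 2,0 → 1,0 → 0,0, total weight = 32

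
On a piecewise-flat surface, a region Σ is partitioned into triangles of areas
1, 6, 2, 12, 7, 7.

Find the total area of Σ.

1 + 6 + 2 + 12 + 7 + 7 = 35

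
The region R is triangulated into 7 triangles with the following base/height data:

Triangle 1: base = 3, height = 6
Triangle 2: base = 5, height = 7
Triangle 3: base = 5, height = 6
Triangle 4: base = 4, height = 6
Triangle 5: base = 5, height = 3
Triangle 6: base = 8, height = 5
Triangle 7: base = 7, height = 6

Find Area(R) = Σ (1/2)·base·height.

(1/2)×3×6 + (1/2)×5×7 + (1/2)×5×6 + (1/2)×4×6 + (1/2)×5×3 + (1/2)×8×5 + (1/2)×7×6 = 102.0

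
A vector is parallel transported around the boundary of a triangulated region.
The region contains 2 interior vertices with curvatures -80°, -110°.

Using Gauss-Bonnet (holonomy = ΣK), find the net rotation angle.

Holonomy = total enclosed curvature = (-80°) + (-110°) = -190°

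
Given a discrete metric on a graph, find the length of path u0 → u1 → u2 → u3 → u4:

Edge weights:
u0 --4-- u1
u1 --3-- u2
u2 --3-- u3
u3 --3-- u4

Arc length = 4 + 3 + 3 + 3 = 13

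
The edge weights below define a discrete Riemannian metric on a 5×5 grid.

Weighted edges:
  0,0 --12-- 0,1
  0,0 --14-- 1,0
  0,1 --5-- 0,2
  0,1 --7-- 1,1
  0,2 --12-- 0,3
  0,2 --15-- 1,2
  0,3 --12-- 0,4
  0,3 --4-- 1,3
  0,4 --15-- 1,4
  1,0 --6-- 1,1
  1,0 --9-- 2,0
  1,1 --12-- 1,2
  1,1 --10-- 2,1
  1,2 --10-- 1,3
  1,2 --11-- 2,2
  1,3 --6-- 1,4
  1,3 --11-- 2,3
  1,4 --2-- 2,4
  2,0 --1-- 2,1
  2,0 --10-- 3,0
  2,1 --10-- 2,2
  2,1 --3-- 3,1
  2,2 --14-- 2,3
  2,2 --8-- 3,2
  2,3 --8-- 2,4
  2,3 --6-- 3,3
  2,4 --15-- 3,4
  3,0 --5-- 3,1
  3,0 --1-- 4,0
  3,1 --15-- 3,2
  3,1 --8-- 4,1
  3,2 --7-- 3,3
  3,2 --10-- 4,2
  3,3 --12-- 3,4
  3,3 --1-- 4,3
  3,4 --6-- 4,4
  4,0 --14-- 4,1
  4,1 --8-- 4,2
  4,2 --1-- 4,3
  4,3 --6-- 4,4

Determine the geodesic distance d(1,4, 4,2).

Shortest path: 1,4 → 2,4 → 2,3 → 3,3 → 4,3 → 4,2, total weight = 18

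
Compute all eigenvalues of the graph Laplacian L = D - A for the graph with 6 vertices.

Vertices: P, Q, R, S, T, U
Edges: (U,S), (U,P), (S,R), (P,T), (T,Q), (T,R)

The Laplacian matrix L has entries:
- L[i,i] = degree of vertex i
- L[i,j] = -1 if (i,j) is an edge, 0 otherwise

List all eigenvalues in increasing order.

Degrees: deg(P) = 2, deg(Q) = 1, deg(R) = 2, deg(S) = 2, deg(T) = 3, deg(U) = 2.
L = D − A with rows/columns ordered (P, Q, R, S, T, U):
  [ 2,  0,  0,  0, -1, -1]
  [ 0,  1,  0,  0, -1,  0]
  [ 0,  0,  2, -1, -1,  0]
  [ 0,  0, -1,  2,  0, -1]
  [-1, -1, -1,  0,  3,  0]
  [-1,  0,  0, -1,  0,  2]
Characteristic polynomial: det(λI − L) = λ(λ² − 5λ + 3)(λ² − 5λ + 5)(λ − 2).
Roots: λ = 0; (λ² − 5λ + 3) = 0 ⇒ λ = (5 ± √13)/2 ≈ 0.6972, 4.3028; (λ² − 5λ + 5) = 0 ⇒ λ = (5 ± √5)/2 ≈ 1.382, 3.618; (λ − 2) = 0 ⇒ λ = 2.
(Check: the roots sum (with multiplicity) to 12, matching trace L = Σdeg = 2·6 = 12.)
Laplacian eigenvalues (increasing order): [0.0, 0.6972, 1.382, 2.0, 3.618, 4.3028]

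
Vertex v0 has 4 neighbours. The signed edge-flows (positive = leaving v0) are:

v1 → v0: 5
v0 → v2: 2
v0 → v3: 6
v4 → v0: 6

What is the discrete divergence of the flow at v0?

Divergence = sum of outgoing flows = (-5) + 2 + 6 + (-6) = -3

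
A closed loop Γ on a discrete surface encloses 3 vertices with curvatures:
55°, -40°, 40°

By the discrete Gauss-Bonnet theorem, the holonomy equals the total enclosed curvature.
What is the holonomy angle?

Holonomy = total enclosed curvature = 55° + (-40°) + 40° = 55°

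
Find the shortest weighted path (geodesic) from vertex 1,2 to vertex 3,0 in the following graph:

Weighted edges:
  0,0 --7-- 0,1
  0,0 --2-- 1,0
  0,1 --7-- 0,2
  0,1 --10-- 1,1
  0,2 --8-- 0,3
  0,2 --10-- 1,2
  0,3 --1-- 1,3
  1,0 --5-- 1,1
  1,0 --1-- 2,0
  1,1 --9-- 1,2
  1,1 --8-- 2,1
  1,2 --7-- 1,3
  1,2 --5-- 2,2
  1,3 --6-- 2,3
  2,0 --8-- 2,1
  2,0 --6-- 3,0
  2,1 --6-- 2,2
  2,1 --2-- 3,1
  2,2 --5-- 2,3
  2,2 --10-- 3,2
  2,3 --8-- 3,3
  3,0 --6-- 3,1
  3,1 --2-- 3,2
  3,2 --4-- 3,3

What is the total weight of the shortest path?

Shortest path: 1,2 → 2,2 → 2,1 → 3,1 → 3,0, total weight = 19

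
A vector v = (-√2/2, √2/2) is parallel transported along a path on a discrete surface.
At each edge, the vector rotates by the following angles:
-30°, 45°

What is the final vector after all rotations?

Total rotation: (-30°) + 45° = 15°. Final vector: (-0.8660, 0.5000)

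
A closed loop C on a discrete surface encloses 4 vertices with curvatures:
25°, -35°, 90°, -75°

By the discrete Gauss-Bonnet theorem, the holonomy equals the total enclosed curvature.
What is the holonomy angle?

Holonomy = total enclosed curvature = 25° + (-35°) + 90° + (-75°) = 5°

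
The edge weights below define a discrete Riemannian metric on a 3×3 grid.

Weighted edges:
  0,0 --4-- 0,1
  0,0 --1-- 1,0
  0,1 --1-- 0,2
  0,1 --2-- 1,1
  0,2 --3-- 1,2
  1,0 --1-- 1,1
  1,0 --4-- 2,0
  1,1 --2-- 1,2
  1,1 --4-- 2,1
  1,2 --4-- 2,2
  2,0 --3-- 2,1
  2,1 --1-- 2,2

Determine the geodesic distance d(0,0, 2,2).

Shortest path: 0,0 → 1,0 → 1,1 → 2,1 → 2,2, total weight = 7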